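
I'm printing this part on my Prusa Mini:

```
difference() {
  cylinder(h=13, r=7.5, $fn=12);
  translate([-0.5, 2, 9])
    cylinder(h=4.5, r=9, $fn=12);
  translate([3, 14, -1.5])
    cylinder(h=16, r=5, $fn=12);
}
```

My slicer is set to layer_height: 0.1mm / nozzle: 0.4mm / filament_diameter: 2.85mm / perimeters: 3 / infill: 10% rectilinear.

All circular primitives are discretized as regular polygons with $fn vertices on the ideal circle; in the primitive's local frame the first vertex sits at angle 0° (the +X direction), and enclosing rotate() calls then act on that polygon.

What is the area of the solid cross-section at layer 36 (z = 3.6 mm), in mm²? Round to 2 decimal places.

168.75 mm²

At z = 3.6 mm: the r=7.5 cylinder gives a regular 12-gon of circumradius 7.5 (constant along its height) (area = (12/2)·7.500²·sin(360°/12) = 168.75 mm²); the cylinder at (-0.5, 2) is not intersected at this z (z outside [9, 13.5]); the r=5 cylinder at (3, 14) gives a regular 12-gon of circumradius 5 (constant along its height) (area = (12/2)·5.000²·sin(360°/12) = 75.00 mm²); After the difference (first − rest): starting from the r=7.5 cylinder (168.75 mm²), the r=5 cylinder at (3, 14) misses the remaining region (no effect) — area = 168.75 mm². Overall, the cross-section is a single solid region. Net area = 168.75 mm².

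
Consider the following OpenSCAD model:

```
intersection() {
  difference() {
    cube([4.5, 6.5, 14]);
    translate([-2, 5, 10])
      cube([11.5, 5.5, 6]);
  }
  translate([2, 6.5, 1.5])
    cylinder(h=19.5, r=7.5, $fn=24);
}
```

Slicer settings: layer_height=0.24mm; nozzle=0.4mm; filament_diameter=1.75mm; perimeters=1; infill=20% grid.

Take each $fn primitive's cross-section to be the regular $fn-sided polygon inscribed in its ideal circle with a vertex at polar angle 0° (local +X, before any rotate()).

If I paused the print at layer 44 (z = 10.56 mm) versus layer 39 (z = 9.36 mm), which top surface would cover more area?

Layer 44 (z = 10.56): the 4.5×6.5 cube contributes its full rectangle (area 29.25 mm²); the cube at (-2, 5) is present — its section is the full 11.5×5.5 rectangle (area 63.25 mm²); After the difference (first − rest): starting from the 4.5×6.5 cube (29.25 mm²), the 11.5×5.5 cube at (-2, 5) partially overlaps it — only the 6.75 mm² overlap (of its 63.25 mm²) is removed, clipping the outline — area = 22.50 mm²; the r=7.5 cylinder at (2, 6.5) contributes a regular 24-gon of circumradius 7.5 (area = (24/2)·7.500²·sin(360°/24) = 174.70 mm²); Taking the intersection: the result so far lies inside the r=7.5 cylinder at (2, 6.5), so it is kept whole — area = 22.50 mm². So its area = 22.50 mm². Layer 39 (z = 9.36): the cube (footprint 4.5×6.5) is included at this height (area 29.25 mm²); the cube at (-2, 5) is not intersected at this z (z outside [10, 16]); After the difference (first − rest): none of the subtracted shapes is present at this height, so the 4.5×6.5 cube is unchanged — area = 29.25 mm²; the cylinder at (2, 6.5): section is a regular 24-gon, circumradius r=7.5 (area = (24/2)·7.500²·sin(360°/24) = 174.70 mm²); Taking the intersection: the result so far lies inside the r=7.5 cylinder at (2, 6.5), so it is kept whole — area = 29.25 mm². So its area = 29.25 mm². Layer 39 is larger (29.25 vs 22.50 mm²).

layer 39 (z = 9.36 mm)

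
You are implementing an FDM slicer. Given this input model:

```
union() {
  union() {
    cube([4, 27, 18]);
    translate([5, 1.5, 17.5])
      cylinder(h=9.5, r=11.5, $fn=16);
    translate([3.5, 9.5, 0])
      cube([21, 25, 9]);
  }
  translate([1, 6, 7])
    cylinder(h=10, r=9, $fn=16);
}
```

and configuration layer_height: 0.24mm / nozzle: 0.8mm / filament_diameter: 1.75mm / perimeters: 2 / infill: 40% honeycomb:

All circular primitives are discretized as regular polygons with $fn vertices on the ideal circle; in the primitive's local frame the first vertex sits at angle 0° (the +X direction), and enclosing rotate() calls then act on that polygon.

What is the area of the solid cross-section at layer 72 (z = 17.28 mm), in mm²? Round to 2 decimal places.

108.00 mm²

At z = 17.28 mm: the cube (footprint 4×27) is included at this height (area 108.00 mm²); the cylinder at (5, 1.5) does not reach this height (z outside [17.5, 27]); the cube at (3.5, 9.5) does not reach this height (z outside [0, 9]); Taking the union: only the 4×27 cube is present, so the union is just that shape — area = 108.00 mm²; the cylinder at (1, 6) is absent (z outside [7, 17]); Taking the union: only the result so far is present, so the union is just that shape — area = 108.00 mm². Overall, the cross-section is a single solid region. Net area = 108.00 mm².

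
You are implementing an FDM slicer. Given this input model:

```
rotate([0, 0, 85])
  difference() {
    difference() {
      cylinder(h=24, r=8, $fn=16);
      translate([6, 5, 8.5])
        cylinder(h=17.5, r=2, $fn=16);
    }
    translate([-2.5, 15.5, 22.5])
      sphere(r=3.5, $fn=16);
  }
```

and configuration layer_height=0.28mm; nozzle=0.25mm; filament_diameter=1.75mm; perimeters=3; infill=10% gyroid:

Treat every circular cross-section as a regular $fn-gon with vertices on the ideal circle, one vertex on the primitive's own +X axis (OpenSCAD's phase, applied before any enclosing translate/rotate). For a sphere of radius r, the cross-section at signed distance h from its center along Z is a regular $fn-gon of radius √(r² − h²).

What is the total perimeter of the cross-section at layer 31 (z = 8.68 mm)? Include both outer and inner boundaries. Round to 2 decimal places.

51.83 mm

At z = 8.68 mm: the cylinder: section is a regular 16-gon, circumradius r=8 (perimeter = 2·16·8.000·sin(180°/16) = 49.94 mm); the r=2 cylinder at (6, 5) contributes a regular 16-gon of circumradius 2 (perimeter = 2·16·2.000·sin(180°/16) = 12.49 mm); After the difference (first − rest): starting from the r=8 cylinder, the r=2 cylinder at (6, 5) partially overlaps it — only the 6.12 mm² overlap (of its 12.25 mm²) is removed, clipping the outline — boundary = 51.83 mm; the sphere at (-2.5, 15.5) does not reach this height (|z−center|=13.820 > r=3.5); Subtracting the remaining from the first: none of the subtracted shapes is present at this height, so the result so far is unchanged — boundary = 51.83 mm; (whole slice rotated 85° about Z — lengths, areas and connectivity unchanged). Overall, the cross-section is a single solid region. Total boundary length (outer) = 51.83 mm.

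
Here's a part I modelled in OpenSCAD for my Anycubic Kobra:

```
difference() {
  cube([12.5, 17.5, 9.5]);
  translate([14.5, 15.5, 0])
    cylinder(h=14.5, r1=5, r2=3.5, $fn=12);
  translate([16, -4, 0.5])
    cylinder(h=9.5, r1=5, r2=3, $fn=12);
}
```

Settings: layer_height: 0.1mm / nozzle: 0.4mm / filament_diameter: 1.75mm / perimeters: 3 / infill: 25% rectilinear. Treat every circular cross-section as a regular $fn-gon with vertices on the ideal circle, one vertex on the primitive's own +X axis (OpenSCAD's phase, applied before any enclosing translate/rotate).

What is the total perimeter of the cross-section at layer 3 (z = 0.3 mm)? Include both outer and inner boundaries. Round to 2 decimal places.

58.85 mm

At z = 0.3 mm: the cube (footprint 12.5×17.5) is included at this height (perimeter 60.00 mm); the cone at (14.5, 15.5): at t=0.021 of its height the radius interpolates to r₁+(r₂−r₁)t = 4.969, giving a regular 12-gon of that circumradius (perimeter = 2·12·4.969·sin(180°/12) = 30.87 mm); the cone at (16, -4) is absent (z outside [0.5, 10]); Subtracting the remaining from the first: starting from the 12.5×17.5 cube, the cone at (14.5, 15.5) partially overlaps it — only the 14.52 mm² overlap (of its 74.07 mm²) is removed, clipping the outline — boundary = 58.85 mm. Overall, the cross-section is a single solid region. Total boundary length (outer) = 58.85 mm.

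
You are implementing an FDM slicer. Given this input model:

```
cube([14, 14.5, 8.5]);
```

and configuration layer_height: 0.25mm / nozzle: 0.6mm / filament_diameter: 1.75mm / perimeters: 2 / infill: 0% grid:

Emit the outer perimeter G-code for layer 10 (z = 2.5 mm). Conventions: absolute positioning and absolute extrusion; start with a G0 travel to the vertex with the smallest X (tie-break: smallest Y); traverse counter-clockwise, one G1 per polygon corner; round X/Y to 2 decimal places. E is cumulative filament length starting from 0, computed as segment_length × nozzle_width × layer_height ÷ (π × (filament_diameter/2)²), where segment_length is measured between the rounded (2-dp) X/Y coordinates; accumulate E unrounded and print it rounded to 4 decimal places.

At z = 2.5 mm: the cube (footprint 14×14.5) is included at this height. The outline is a single polygon with 4 vertices. Extrusion per mm of travel: 0.6 × 0.25 / (π × 0.875²) = 0.062363. Accumulating E over each segment gives final E = 3.5547.

G0 X0.00 Y0.00 Z2.50
G1 X14.00 Y0.00 E0.8731
G1 X14.00 Y14.50 E1.7773
G1 X0.00 Y14.50 E2.6504
G1 X0.00 Y0.00 E3.5547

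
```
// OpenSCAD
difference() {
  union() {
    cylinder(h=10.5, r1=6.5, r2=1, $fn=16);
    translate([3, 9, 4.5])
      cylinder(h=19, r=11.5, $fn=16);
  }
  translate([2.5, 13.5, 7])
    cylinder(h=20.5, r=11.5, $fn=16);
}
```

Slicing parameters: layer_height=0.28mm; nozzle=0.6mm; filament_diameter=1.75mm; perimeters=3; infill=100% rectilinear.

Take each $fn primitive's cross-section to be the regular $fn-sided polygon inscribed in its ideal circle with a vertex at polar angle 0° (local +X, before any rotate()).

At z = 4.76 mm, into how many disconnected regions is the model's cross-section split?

At z = 4.76 mm: the cone (r1=6.5→r2=1) has section circumradius 4.007 here — a regular 16-gon; the r=11.5 cylinder at (3, 9) contributes a regular 16-gon of circumradius 11.5; Merging all regions: the regions partially overlap (shared area 37.29 mm²), so overlapping operands fuse into one piece — 1 connected region; the cylinder at (2.5, 13.5) is not intersected at this z (z outside [7, 27.5]); After the difference (first − rest): none of the subtracted shapes is present at this height, so that combined region is unchanged — 1 connected region. The result has 1 disconnected region.

1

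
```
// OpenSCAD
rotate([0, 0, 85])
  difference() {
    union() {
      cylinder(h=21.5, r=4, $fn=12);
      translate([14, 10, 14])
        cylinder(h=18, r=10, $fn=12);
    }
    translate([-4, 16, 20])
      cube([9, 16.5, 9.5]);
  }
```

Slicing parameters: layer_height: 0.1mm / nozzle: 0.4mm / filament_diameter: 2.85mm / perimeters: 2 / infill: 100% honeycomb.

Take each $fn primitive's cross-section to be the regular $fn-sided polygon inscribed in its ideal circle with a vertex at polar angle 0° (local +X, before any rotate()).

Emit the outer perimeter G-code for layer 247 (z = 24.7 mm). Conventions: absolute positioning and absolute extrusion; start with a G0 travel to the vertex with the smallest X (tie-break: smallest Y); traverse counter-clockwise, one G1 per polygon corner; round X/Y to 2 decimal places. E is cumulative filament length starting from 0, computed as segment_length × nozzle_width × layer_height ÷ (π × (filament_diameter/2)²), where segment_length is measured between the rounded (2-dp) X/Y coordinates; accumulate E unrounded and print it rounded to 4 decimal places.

At z = 24.7 mm: the cylinder does not reach this height (z outside [0, 21.5]); the r=10 cylinder at (14, 10) gives a regular 12-gon of circumradius 10 (constant along its height); Merging all regions: only the r=10 cylinder at (14, 10) is present, so the union is just that shape — 1 connected region; the cube at (-4, 16) is present — its section is the full 9×16.5 rectangle; After the difference (first − rest): starting from that combined region, the 9×16.5 cube at (-4, 16) misses the remaining region (no effect) — 1 connected region; (whole slice rotated 85° about Z — lengths, areas and connectivity unchanged). The outline is a single polygon with 12 vertices. Extrusion per mm of travel: 0.4 × 0.1 / (π × 1.425²) = 0.006270. Accumulating E over each segment gives final E = 0.3894.

G0 X-18.70 Y15.69 Z24.70
G1 X-17.80 Y10.59 E0.0325
G1 X-14.48 Y6.63 E0.0649
G1 X-9.61 Y4.86 E0.0974
G1 X-4.52 Y5.76 E0.1298
G1 X-0.55 Y9.08 E0.1622
G1 X1.22 Y13.95 E0.1947
G1 X0.32 Y19.04 E0.2271
G1 X-3.01 Y23.01 E0.2596
G1 X-7.87 Y24.78 E0.2920
G1 X-12.97 Y23.88 E0.3245
G1 X-16.93 Y20.55 E0.3570
G1 X-18.70 Y15.69 E0.3894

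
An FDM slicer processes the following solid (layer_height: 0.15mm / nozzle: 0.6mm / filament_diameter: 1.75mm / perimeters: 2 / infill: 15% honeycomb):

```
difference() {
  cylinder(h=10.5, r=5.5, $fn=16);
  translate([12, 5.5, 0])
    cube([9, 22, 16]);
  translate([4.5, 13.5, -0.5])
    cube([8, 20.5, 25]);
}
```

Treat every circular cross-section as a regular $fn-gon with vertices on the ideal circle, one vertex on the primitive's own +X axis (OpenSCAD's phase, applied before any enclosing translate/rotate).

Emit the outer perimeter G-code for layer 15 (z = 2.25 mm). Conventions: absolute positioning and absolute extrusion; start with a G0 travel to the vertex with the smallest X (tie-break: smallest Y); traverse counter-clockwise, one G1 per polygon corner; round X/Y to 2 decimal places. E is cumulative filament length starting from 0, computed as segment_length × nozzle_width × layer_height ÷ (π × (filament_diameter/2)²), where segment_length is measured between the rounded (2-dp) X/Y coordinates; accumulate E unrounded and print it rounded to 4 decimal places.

At z = 2.25 mm: the r=5.5 cylinder contributes a regular 16-gon of circumradius 5.5; the cube at (12, 5.5) is present — its section is the full 9×22 rectangle; the cube at (4.5, 13.5) (footprint 8×20.5) is included at this height; Subtracting the remaining from the first: starting from the r=5.5 cylinder, the 9×22 cube at (12, 5.5) misses the remaining region (no effect); the 8×20.5 cube at (4.5, 13.5) misses the remaining region (no effect) — 1 connected region. The outline is a single polygon with 16 vertices. Extrusion per mm of travel: 0.6 × 0.15 / (π × 0.875²) = 0.037418. Accumulating E over each segment gives final E = 1.2845.

G0 X-5.50 Y0.00 Z2.25
G1 X-5.08 Y-2.10 E0.0801
G1 X-3.89 Y-3.89 E0.1606
G1 X-2.10 Y-5.08 E0.2410
G1 X0.00 Y-5.50 E0.3211
G1 X2.10 Y-5.08 E0.4013
G1 X3.89 Y-3.89 E0.4817
G1 X5.08 Y-2.10 E0.5621
G1 X5.50 Y0.00 E0.6422
G1 X5.08 Y2.10 E0.7224
G1 X3.89 Y3.89 E0.8028
G1 X2.10 Y5.08 E0.8832
G1 X0.00 Y5.50 E0.9634
G1 X-2.10 Y5.08 E1.0435
G1 X-3.89 Y3.89 E1.1239
G1 X-5.08 Y2.10 E1.2044
G1 X-5.50 Y0.00 E1.2845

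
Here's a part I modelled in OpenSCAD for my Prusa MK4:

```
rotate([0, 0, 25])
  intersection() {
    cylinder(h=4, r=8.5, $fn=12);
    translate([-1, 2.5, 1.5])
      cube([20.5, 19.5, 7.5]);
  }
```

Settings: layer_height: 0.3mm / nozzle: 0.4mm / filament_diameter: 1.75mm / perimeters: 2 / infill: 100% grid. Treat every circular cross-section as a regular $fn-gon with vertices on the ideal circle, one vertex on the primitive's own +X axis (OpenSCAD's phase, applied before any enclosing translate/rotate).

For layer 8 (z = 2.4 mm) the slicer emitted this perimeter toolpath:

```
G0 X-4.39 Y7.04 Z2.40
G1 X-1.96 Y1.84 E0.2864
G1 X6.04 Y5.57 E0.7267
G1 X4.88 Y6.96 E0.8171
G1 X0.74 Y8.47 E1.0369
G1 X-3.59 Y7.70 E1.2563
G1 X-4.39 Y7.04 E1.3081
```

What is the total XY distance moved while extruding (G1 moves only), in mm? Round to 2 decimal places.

Sum the Euclidean lengths of each G1 segment: total = 26.22 mm.

26.22 mm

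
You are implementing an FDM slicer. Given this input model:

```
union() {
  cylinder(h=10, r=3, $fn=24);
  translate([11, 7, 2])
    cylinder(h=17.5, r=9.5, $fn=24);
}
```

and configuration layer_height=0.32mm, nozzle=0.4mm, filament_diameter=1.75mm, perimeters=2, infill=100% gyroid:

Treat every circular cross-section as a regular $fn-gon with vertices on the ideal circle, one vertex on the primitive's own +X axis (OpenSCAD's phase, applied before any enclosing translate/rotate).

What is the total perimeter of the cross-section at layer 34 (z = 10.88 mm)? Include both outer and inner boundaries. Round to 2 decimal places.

59.52 mm

At z = 10.88 mm: the cylinder is absent (z outside [0, 10]); the cylinder at (11, 7): section is a regular 24-gon, circumradius r=9.5 (perimeter = 2·24·9.500·sin(180°/24) = 59.52 mm); Taking the union: only the r=9.5 cylinder at (11, 7) is present, so the union is just that shape — boundary = 59.52 mm. Overall, the cross-section is a single solid region. Total boundary length (outer) = 59.52 mm.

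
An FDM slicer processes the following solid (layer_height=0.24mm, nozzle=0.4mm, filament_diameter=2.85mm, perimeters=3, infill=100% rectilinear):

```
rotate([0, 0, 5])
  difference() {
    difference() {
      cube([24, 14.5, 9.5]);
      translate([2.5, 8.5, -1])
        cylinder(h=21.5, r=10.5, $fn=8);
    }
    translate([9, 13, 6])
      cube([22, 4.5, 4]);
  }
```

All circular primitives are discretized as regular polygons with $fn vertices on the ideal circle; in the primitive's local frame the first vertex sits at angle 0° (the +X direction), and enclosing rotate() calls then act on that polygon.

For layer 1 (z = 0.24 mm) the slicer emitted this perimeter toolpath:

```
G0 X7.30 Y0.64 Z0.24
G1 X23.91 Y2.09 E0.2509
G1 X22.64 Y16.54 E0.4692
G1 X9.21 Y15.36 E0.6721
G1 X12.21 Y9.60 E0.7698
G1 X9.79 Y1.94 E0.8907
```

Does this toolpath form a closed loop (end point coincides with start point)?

no

Start point (G0): (7.30, 0.64). End point (last G1): the path does not return to the start — open.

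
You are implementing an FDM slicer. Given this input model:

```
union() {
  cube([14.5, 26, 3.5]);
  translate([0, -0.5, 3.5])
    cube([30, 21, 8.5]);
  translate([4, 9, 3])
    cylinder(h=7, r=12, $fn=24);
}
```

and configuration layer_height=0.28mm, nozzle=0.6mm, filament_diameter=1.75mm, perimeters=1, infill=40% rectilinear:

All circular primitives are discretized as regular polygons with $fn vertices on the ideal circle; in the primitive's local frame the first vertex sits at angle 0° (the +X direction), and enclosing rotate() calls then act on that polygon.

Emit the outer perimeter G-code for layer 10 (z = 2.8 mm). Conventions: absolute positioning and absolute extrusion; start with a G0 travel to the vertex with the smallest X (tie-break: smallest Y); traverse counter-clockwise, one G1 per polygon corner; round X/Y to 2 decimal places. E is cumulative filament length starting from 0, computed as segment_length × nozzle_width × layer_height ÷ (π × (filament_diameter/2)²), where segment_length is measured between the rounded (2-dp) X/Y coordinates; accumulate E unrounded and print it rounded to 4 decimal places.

At z = 2.8 mm: the cube is present — its section is the full 14.5×26 rectangle; the cube at (0, -0.5) is not intersected at this z (z outside [3.5, 12]); the cylinder at (4, 9) is absent (z outside [3, 10]); Merging all regions: only the 14.5×26 cube is present, so the union is just that shape — 1 connected region. The outline is a single polygon with 4 vertices. Extrusion per mm of travel: 0.6 × 0.28 / (π × 0.875²) = 0.069846. Accumulating E over each segment gives final E = 5.6575.

G0 X0.00 Y0.00 Z2.80
G1 X14.50 Y0.00 E1.0128
G1 X14.50 Y26.00 E2.8288
G1 X0.00 Y26.00 E3.8415
G1 X0.00 Y0.00 E5.6575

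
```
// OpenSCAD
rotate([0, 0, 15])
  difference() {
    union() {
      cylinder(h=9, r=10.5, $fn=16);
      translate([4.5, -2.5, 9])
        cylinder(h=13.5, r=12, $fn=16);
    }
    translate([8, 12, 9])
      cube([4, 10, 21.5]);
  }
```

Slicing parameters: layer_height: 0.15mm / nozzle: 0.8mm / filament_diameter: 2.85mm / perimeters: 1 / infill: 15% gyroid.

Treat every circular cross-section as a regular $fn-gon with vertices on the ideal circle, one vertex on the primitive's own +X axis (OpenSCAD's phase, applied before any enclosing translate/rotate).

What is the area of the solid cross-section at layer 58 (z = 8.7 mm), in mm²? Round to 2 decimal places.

At z = 8.7 mm: the cylinder: section is a regular 16-gon, circumradius r=10.5 (area = (16/2)·10.500²·sin(360°/16) = 337.53 mm²); the cylinder at (4.5, -2.5) is not intersected at this z (z outside [9, 22.5]); Combining (union): only the r=10.5 cylinder is present, so the union is just that shape — area = 337.53 mm²; the cube at (8, 12) is not intersected at this z (z outside [9, 30.5]); After the difference (first − rest): none of the subtracted shapes is present at this height, so the result so far is unchanged — area = 337.53 mm²; (rotated 15° about Z; rotation is an isometry so areas/perimeters/island counts are preserved). Overall, the cross-section is a single solid region. Net area = 337.53 mm².

337.53 mm²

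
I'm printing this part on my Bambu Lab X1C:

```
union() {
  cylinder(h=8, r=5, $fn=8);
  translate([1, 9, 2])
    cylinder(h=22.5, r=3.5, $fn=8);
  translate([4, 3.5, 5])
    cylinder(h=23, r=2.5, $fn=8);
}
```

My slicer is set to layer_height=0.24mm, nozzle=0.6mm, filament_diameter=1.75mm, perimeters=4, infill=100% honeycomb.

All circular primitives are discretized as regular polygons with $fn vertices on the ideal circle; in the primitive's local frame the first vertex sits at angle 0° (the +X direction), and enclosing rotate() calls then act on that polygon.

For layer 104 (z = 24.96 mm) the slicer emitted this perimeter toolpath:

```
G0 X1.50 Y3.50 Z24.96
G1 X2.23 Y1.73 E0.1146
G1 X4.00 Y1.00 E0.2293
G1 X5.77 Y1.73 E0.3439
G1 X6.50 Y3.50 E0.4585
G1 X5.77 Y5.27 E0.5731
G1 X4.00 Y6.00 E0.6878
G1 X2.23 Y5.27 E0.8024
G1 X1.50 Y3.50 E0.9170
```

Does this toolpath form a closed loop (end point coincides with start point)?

Start point (G0): (1.50, 3.50). End point (last G1): the path returns to the start — closed.

yes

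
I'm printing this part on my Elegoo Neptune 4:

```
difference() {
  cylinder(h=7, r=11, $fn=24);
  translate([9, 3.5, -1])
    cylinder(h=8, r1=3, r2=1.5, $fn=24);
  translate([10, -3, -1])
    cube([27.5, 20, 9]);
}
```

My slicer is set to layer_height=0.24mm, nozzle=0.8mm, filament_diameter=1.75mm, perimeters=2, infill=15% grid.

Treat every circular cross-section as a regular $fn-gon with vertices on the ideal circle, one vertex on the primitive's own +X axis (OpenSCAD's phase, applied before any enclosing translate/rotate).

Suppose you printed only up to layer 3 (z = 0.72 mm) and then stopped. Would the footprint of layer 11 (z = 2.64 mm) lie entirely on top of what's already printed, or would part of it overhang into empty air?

Compare the two slices. At z = 0.72: the r=11 cylinder contributes a regular 24-gon of circumradius 11 (area = (24/2)·11.000²·sin(360°/24) = 375.81 mm²); the cone at (9, 3.5) (r1=3→r2=1.5) has section circumradius 2.678 here — a regular 24-gon (area = (24/2)·2.678²·sin(360°/24) = 22.27 mm²); the 27.5×20 cube at (10, -3) contributes its full rectangle (area 550.00 mm²); After the difference (first − rest): starting from the r=11 cylinder (375.81 mm²), the cone at (9, 3.5) partially overlaps it — only the 17.27 mm² overlap (of its 22.27 mm²) is removed, clipping the outline; the 27.5×20 cube at (10, -3) partially overlaps it — only the 3.56 mm² overlap (of its 550.00 mm²) is removed, clipping the outline — area = 354.97 mm². At z = 2.64: the r=11 cylinder contributes a regular 24-gon of circumradius 11 (area = (24/2)·11.000²·sin(360°/24) = 375.81 mm²); the cone at (9, 3.5) (r1=3→r2=1.5) has section circumradius 2.317 here — a regular 24-gon (area = (24/2)·2.317²·sin(360°/24) = 16.68 mm²); the cube at (10, -3) (footprint 27.5×20) is included at this height (area 550.00 mm²); Subtracting the remaining from the first: starting from the r=11 cylinder (375.81 mm²), the cone at (9, 3.5) partially overlaps it — only the 13.72 mm² overlap (of its 16.68 mm²) is removed, clipping the outline; the 27.5×20 cube at (10, -3) partially overlaps it — only the 3.89 mm² overlap (of its 550.00 mm²) is removed, clipping the outline — area = 358.19 mm². Checking containment: at z = 2.64 the cross-section extends beyond the z = 0.72 cross-section by about 3.22 mm².

part overhangs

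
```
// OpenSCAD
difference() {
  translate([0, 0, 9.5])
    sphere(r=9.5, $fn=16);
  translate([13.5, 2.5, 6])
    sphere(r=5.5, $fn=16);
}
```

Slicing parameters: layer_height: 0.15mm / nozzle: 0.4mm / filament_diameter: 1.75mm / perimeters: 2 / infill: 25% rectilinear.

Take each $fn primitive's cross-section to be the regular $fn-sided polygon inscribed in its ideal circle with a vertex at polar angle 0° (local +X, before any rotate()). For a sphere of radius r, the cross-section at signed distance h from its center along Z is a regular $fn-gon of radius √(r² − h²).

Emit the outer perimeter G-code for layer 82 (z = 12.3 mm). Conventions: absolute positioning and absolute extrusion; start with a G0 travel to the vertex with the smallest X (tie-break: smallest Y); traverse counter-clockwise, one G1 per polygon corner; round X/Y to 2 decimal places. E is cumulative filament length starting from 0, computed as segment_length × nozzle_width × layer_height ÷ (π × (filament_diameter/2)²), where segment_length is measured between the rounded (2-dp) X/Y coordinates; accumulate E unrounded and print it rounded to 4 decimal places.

At z = 12.3 mm: the r=9.5 sphere contributes a regular 16-gon of circumradius √(9.5²−2.8²) = 9.078; the sphere at (13.5, 2.5) does not reach this height (|z−center|=6.300 > r=5.5); Taking the first minus the rest: none of the subtracted shapes is present at this height, so the r=9.5 sphere is unchanged — 1 connected region. The outline is a single polygon with 16 vertices. Extrusion per mm of travel: 0.4 × 0.15 / (π × 0.875²) = 0.024945. Accumulating E over each segment gives final E = 1.4139.

G0 X-9.08 Y0.00 Z12.30
G1 X-8.39 Y-3.47 E0.0883
G1 X-6.42 Y-6.42 E0.1767
G1 X-3.47 Y-8.39 E0.2652
G1 X0.00 Y-9.08 E0.3535
G1 X3.47 Y-8.39 E0.4417
G1 X6.42 Y-6.42 E0.5302
G1 X8.39 Y-3.47 E0.6187
G1 X9.08 Y0.00 E0.7070
G1 X8.39 Y3.47 E0.7952
G1 X6.42 Y6.42 E0.8837
G1 X3.47 Y8.39 E0.9722
G1 X0.00 Y9.08 E1.0605
G1 X-3.47 Y8.39 E1.1487
G1 X-6.42 Y6.42 E1.2372
G1 X-8.39 Y3.47 E1.3257
G1 X-9.08 Y0.00 E1.4139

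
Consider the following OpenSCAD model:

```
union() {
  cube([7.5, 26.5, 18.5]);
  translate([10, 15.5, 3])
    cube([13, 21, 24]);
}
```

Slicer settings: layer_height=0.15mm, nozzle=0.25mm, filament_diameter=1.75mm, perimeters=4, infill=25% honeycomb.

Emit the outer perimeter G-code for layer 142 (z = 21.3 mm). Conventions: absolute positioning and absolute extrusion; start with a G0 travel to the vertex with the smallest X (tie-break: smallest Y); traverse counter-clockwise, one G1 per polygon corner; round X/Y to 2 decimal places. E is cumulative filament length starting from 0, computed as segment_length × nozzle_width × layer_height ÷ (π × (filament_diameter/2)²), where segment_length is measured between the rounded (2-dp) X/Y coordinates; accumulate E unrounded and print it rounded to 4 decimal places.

G0 X10.00 Y15.50 Z21.30
G1 X23.00 Y15.50 E0.2027
G1 X23.00 Y36.50 E0.5301
G1 X10.00 Y36.50 E0.7328
G1 X10.00 Y15.50 E1.0602

At z = 21.3 mm: the cube is absent (z outside [0, 18.5]); the 13×21 cube at (10, 15.5) contributes its full rectangle; Combining (union): only the 13×21 cube at (10, 15.5) is present, so the union is just that shape — 1 connected region. The outline is a single polygon with 4 vertices. Extrusion per mm of travel: 0.25 × 0.15 / (π × 0.875²) = 0.015591. Accumulating E over each segment gives final E = 1.0602.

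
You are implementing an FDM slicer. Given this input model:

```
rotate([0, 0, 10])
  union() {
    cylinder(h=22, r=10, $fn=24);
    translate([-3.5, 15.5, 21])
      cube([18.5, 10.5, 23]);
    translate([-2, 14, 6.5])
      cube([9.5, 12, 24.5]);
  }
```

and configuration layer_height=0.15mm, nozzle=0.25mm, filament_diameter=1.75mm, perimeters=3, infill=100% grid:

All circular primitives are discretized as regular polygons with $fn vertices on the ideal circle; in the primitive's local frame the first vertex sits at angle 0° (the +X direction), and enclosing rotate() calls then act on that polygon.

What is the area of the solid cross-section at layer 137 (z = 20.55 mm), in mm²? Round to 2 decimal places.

424.58 mm²

At z = 20.55 mm: the cylinder: section is a regular 24-gon, circumradius r=10 (area = (24/2)·10.000²·sin(360°/24) = 310.58 mm²); the cube at (-3.5, 15.5) does not reach this height (z outside [21, 44]); the cube at (-2, 14) (footprint 9.5×12) is included at this height (area 114.00 mm²); Taking the union: the 2 present regions are separate (no shared area or edge), so areas and boundary lengths simply add and each stays a separate island — area = 424.58 mm²; (whole slice rotated 10° about Z — lengths, areas and connectivity unchanged). Overall, the cross-section has 2 separate islands. Net area = 424.58 mm².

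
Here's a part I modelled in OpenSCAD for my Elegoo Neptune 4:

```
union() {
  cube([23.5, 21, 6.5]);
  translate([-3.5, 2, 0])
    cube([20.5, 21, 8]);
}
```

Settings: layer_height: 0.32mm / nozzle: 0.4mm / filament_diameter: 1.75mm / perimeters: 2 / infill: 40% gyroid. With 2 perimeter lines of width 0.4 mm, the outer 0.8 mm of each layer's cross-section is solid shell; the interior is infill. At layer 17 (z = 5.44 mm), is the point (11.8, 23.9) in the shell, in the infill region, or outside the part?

outside

At z = 5.44 mm: the cube is present — its section is the full 23.5×21 rectangle; the cube at (-3.5, 2) (footprint 20.5×21) is included at this height; Combining (union): the regions partially overlap (shared area 323.00 mm²), so overlapping operands fuse into one piece — 1 connected region. Overall, the cross-section is a single solid region. The nearest boundary edge runs (-3.50, 23.00)→(17.00, 23.00); distance from the point to it = 0.90 mm. The point is not inside any of the regions above, so it lies outside the cross-section (0.90 mm from the nearest boundary).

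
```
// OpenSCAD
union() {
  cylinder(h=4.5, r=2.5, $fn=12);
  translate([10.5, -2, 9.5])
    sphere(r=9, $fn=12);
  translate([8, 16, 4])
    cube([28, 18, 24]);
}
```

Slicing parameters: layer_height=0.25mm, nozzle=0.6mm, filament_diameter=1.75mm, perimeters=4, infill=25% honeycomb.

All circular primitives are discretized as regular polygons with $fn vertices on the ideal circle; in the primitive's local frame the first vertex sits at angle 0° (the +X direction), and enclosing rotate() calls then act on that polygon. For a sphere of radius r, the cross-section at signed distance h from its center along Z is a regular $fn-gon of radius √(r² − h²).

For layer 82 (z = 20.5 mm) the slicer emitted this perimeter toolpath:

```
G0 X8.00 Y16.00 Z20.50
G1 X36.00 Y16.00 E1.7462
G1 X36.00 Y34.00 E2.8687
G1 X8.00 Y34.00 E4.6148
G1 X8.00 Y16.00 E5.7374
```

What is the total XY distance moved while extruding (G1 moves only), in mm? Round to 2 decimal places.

92.00 mm

Sum the Euclidean lengths of each G1 segment: total = 92.00 mm.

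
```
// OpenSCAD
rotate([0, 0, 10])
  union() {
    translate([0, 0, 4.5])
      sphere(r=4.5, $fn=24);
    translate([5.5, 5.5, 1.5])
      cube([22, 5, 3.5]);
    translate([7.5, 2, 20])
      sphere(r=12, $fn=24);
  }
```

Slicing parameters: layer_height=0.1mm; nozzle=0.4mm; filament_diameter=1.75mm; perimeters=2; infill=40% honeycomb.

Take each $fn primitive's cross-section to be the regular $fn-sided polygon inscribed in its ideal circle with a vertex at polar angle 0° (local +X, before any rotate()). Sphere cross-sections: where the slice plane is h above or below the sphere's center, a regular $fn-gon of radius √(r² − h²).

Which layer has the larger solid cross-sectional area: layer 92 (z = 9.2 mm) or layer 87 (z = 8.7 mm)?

Layer 92 (z = 9.2): the sphere does not reach this height (|z−center|=4.700 > r=4.5); the cube at (5.5, 5.5) is absent (z outside [1.5, 5]); the sphere at (7.5, 2): section is a regular 24-gon, circumradius = √(r²−h²) = √(12²−10.8²) = 5.231 (area = (24/2)·5.231²·sin(360°/24) = 84.98 mm²); Merging all regions: only the r=12 sphere at (7.5, 2) is present, so the union is just that shape — area = 84.98 mm²; (rotated 10° about Z; rotation is an isometry so areas/perimeters/island counts are preserved). So its area = 84.98 mm². Layer 87 (z = 8.7): the r=4.5 sphere contributes a regular 24-gon of circumradius √(4.5²−4.2²) = 1.616 (area = (24/2)·1.616²·sin(360°/24) = 8.11 mm²); the cube at (5.5, 5.5) is not intersected at this z (z outside [1.5, 5]); the r=12 sphere at (7.5, 2) slices to a regular 24-gon of circumradius 4.039 (√(r²−h²) with h=11.3 from center) (area = (24/2)·4.039²·sin(360°/24) = 50.66 mm²); Taking the union: the 2 present regions are separate (no shared area or edge), so areas and boundary lengths simply add and each stays a separate island — area = 58.76 mm²; (rotated 10° about Z; rotation is an isometry so areas/perimeters/island counts are preserved). So its area = 58.76 mm². Layer 92 is larger (84.98 vs 58.76 mm²).

layer 92 (z = 9.2 mm)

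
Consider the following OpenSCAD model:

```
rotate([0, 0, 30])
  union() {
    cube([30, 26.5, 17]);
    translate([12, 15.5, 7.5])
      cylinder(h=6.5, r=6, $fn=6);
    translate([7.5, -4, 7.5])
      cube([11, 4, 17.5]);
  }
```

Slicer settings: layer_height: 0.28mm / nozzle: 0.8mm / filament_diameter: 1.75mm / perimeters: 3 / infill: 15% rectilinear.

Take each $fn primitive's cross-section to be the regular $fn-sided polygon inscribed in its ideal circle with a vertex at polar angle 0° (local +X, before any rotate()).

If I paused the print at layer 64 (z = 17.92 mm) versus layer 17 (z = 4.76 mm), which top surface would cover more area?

layer 17 (z = 4.76 mm)

Layer 64 (z = 17.92): the cube is not intersected at this z (z outside [0, 17]); the cylinder at (12, 15.5) does not reach this height (z outside [7.5, 14]); the cube at (7.5, -4) (footprint 11×4) is included at this height (area 44.00 mm²); Taking the union: only the 11×4 cube at (7.5, -4) is present, so the union is just that shape — area = 44.00 mm²; (rotated 30° about Z; rotation is an isometry so areas/perimeters/island counts are preserved). So its area = 44.00 mm². Layer 17 (z = 4.76): the cube (footprint 30×26.5) is included at this height (area 795.00 mm²); the cylinder at (12, 15.5) does not reach this height (z outside [7.5, 14]); the cube at (7.5, -4) is absent (z outside [7.5, 25]); Taking the union: only the 30×26.5 cube is present, so the union is just that shape — area = 795.00 mm²; (whole slice rotated 30° about Z — lengths, areas and connectivity unchanged). So its area = 795.00 mm². Layer 17 is larger (795.00 vs 44.00 mm²).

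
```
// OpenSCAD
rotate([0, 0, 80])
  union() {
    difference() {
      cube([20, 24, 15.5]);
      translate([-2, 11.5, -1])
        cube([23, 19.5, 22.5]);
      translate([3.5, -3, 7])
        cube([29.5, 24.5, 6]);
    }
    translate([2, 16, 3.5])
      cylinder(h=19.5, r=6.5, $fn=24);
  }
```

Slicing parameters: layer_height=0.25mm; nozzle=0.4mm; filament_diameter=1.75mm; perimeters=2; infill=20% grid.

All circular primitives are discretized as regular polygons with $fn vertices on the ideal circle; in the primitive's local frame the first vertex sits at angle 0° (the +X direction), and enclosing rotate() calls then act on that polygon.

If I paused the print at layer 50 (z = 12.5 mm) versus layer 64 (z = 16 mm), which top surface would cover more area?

layer 50 (z = 12.5 mm)

Layer 50 (z = 12.5): the cube (footprint 20×24) is included at this height (area 480.00 mm²); the cube at (-2, 11.5) is present — its section is the full 23×19.5 rectangle (area 448.50 mm²); the cube at (3.5, -3) (footprint 29.5×24.5) is included at this height (area 722.75 mm²); Subtracting the remaining from the first: starting from the 20×24 cube (480.00 mm²), the 23×19.5 cube at (-2, 11.5) partially overlaps it — only the 250.00 mm² overlap (of its 448.50 mm²) is removed, clipping the outline; the 29.5×24.5 cube at (3.5, -3) partially overlaps it — only the 189.75 mm² overlap (of its 722.75 mm²) is removed, clipping the outline — area = 40.25 mm²; the r=6.5 cylinder at (2, 16) gives a regular 24-gon of circumradius 6.5 (constant along its height) (area = (24/2)·6.500²·sin(360°/24) = 131.22 mm²); Taking the union: the regions partially overlap — summed areas 171.47 mm² minus the doubly-counted overlap 6.57 mm² gives 164.90 mm² — area = 164.90 mm²; (whole slice rotated 80° about Z — lengths, areas and connectivity unchanged). So its area = 164.90 mm². Layer 64 (z = 16): the cube does not reach this height (z outside [0, 15.5]); the 23×19.5 cube at (-2, 11.5) contributes its full rectangle (area 448.50 mm²); the cube at (3.5, -3) is absent (z outside [7, 13]); After the difference (first − rest): the first operand is absent here, so nothing remains; the cylinder at (2, 16): section is a regular 24-gon, circumradius r=6.5 (area = (24/2)·6.500²·sin(360°/24) = 131.22 mm²); Combining (union): only the r=6.5 cylinder at (2, 16) is present, so the union is just that shape — area = 131.22 mm²; (rotated 80° about Z; rotation is an isometry so areas/perimeters/island counts are preserved). So its area = 131.22 mm². Layer 50 is larger (164.90 vs 131.22 mm²).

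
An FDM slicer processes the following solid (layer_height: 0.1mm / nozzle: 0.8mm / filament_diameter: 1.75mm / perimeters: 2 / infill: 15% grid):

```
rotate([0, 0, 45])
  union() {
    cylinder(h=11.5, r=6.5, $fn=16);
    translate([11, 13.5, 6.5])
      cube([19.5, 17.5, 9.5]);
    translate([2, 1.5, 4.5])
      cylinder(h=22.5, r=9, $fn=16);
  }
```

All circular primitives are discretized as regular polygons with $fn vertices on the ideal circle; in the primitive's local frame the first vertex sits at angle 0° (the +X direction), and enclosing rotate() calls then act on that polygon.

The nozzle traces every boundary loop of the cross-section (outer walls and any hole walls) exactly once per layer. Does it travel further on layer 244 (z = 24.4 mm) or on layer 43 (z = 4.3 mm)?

layer 244 (z = 24.4 mm)

Layer 244 (z = 24.4): the cylinder does not reach this height (z outside [0, 11.5]); the cube at (11, 13.5) does not reach this height (z outside [6.5, 16]); the r=9 cylinder at (2, 1.5) gives a regular 16-gon of circumradius 9 (constant along its height) (perimeter = 2·16·9.000·sin(180°/16) = 56.19 mm); Combining (union): only the r=9 cylinder at (2, 1.5) is present, so the union is just that shape — boundary = 56.19 mm; (whole slice rotated 45° about Z — lengths, areas and connectivity unchanged). So its perimeter = 56.19 mm. Layer 43 (z = 4.3): the r=6.5 cylinder contributes a regular 16-gon of circumradius 6.5 (perimeter = 2·16·6.500·sin(180°/16) = 40.58 mm); the cube at (11, 13.5) does not reach this height (z outside [6.5, 16]); the cylinder at (2, 1.5) is not intersected at this z (z outside [4.5, 27]); Merging all regions: only the r=6.5 cylinder is present, so the union is just that shape — boundary = 40.58 mm; (whole slice rotated 45° about Z — lengths, areas and connectivity unchanged). So its perimeter = 40.58 mm. Layer 244 is larger (56.19 vs 40.58 mm).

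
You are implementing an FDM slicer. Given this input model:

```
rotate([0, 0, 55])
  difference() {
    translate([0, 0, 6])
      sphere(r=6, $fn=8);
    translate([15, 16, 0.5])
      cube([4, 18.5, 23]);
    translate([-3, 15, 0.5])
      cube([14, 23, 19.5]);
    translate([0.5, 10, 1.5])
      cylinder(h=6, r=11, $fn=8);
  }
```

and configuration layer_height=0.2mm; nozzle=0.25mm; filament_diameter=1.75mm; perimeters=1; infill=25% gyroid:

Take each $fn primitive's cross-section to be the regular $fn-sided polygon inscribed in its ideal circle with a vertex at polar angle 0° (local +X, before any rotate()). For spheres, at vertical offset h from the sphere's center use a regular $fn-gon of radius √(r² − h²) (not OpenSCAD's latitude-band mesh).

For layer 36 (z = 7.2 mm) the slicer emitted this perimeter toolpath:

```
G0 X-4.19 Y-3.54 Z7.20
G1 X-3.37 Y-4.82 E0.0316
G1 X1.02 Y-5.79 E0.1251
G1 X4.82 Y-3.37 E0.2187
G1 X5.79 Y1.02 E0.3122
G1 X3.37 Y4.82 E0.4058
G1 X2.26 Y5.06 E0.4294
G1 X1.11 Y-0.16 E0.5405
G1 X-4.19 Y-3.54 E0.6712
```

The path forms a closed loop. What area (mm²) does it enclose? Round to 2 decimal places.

Apply the shoelace formula to the sequence of (X, Y) vertices; enclosed area = 50.82 mm².

50.82 mm²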